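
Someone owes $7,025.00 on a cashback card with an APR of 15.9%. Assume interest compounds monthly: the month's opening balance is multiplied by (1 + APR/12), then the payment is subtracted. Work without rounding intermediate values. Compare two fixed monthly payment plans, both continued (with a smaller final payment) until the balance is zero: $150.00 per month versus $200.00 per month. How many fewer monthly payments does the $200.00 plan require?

26 fewer payments

Monthly rate r = 15.9%/12 = 1.325% = 0.01325.
At $150.00/mo: n = ⌈−ln(1 − rB₀/P)/ln(1+r)⌉ = 74 payments (last $92.68); total interest = total paid − $7,025.00 = $4,017.68.
At $200.00/mo: 48 payments (last $115.61); total interest $2,490.61.
Payments saved = 74 − 48 = 26.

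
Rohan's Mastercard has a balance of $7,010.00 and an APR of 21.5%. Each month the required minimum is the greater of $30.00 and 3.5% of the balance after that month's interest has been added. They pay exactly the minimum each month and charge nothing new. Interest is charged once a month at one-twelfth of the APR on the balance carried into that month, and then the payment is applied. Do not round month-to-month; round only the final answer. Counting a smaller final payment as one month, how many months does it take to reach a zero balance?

Monthly rate r = 21.5%/12 = 1.79167% = 0.0179167.
While 3.5% of the post-interest balance exceeds $30.00, each month B ← (B·(1+r))·(1 − 0.035), i.e. B shrinks by the factor (1+r)·0.965 = 0.98229.
This holds for months 1–119. Entering month 120 the balance is $836.03; 3.5% of the post-interest balance is now below $30.00, so the flat $30.00 minimum applies from here.
From month 120 a fixed $30.00 at rate r clears $836.03 in 39 more payments. Total: 119 + 39 = 158 months.

158 months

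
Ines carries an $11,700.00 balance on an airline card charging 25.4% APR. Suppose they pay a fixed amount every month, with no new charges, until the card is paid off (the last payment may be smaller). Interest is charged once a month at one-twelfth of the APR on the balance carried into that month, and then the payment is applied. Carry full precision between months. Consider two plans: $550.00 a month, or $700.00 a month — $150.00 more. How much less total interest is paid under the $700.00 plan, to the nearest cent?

Monthly rate r = 25.4%/12 = 2.11667% = 0.0211667.
At $550.00/mo: n = ⌈−ln(1 − rB₀/P)/ln(1+r)⌉ = 29 payments (last $312.62); total interest = total paid − $11,700.00 = $4,012.62.
At $700.00/mo: 21 payments (last $592.78); total interest $2,892.78.
Interest saved = $4,012.62 − $2,892.78 = $1,119.84.

$1,119.84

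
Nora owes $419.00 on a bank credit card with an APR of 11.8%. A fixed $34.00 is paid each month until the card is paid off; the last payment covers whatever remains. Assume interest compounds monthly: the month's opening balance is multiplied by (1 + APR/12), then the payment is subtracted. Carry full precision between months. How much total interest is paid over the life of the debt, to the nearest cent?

Monthly rate r = 11.8%/12 = 0.983333% = 0.00983333.
Payoff takes n = ⌈−ln(1 − rB₀/P)/ln(1+r)⌉ = ⌈13.201⌉ = 14 payments; the last is $6.86.
Total paid = 13·$34.00 + $6.86 = $448.86.
Total interest = total paid − principal = $448.86 − $419.00 = $29.86.

$29.86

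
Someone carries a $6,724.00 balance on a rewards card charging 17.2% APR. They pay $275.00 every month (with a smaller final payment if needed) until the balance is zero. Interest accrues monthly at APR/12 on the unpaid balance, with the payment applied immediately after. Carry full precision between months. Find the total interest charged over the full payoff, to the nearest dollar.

Monthly rate r = 17.2%/12 = 1.43333% = 0.0143333.
Payoff takes n = ⌈−ln(1 − rB₀/P)/ln(1+r)⌉ = ⌈30.320⌉ = 31 payments; the last is $88.31.
Total paid = 30·$275.00 + $88.31 = $8,338.31.
Total interest = total paid − principal = $8,338.31 − $6,724.00 = $1,614.31.

$1,614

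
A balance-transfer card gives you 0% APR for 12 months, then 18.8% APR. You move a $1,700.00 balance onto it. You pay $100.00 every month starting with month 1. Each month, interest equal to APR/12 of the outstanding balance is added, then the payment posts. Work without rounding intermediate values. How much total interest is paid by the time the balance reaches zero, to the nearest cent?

$24.88

Promo months 1–12 at r₀ = 0%/12 = 0; months 13+ at r₁ = 18.8%/12 = 0.0156667.
After month 12 (no interest yet): B = $1,700.00 − 12·$100.00 = $500.00.
Then at r₁ with $100.00/mo: n₂ = −ln(1 − r₁·B/P)/ln(1+r₁) ≈ 5.25 → 6 more payments.
Total paid = 17·$100.00 + $24.88 = $1,724.88; interest = $1,724.88 − $1,700.00 = $24.88.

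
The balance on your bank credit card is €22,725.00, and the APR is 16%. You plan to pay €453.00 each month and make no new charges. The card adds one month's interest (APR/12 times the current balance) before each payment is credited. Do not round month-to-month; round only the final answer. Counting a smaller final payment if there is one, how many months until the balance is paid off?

Monthly rate r = 16%/12 = 1.33333% = 0.0133333.
Recurrence: B ← B·(1+r) − €453.00.
Month 1: interest €303.00; balance after payment €22,575.00.
Month 2: interest €301.00; balance after payment €22,423.00.
Closed form: n = −ln(1 − rB₀/P)/ln(1+r) = −ln(0.33113)/ln(1.01333) ≈ 83.446, so the balance reaches zero during payment 84.

84 payments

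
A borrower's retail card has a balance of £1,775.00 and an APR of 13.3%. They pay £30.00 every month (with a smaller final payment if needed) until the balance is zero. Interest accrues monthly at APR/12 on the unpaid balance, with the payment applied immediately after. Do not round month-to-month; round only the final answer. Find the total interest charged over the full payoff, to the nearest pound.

Monthly rate r = 13.3%/12 = 1.10833% = 0.0110833.
Payoff takes n = ⌈−ln(1 − rB₀/P)/ln(1+r)⌉ = ⌈96.751⌉ = 97 payments; the last is £22.57.
Total paid = 96·£30.00 + £22.57 = £2,902.57.
Total interest = total paid − principal = £2,902.57 − £1,775.00 = £1,127.57.

£1,128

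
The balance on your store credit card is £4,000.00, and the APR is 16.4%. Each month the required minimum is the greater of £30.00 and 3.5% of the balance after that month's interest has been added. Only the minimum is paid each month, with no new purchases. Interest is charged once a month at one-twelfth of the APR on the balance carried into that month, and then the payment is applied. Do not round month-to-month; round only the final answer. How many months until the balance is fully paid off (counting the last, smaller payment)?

107 months

Monthly rate r = 16.4%/12 = 1.36667% = 0.0136667.
While 3.5% of the post-interest balance exceeds £30.00, each month B ← (B·(1+r))·(1 − 0.035), i.e. B shrinks by the factor (1+r)·0.965 = 0.97819.
This holds for months 1–71. Entering month 72 the balance is £835.71; 3.5% of the post-interest balance is now below £30.00, so the flat £30.00 minimum applies from here.
From month 72 a fixed £30.00 at rate r clears £835.71 in 36 more payments. Total: 71 + 36 = 107 months.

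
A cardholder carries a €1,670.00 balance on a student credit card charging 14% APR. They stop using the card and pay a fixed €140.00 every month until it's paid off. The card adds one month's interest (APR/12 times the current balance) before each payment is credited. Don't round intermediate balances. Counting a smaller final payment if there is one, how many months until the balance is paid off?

13 payments

Monthly rate r = 14%/12 = 1.16667% = 0.0116667.
Recurrence: B ← B·(1+r) − €140.00.
Month 1: interest €19.48; balance after payment €1,549.48.
Month 2: interest €18.08; balance after payment €1,427.56.
Closed form: n = −ln(1 − rB₀/P)/ln(1+r) = −ln(0.86083)/ln(1.01167) ≈ 12.919, so the balance reaches zero during payment 13.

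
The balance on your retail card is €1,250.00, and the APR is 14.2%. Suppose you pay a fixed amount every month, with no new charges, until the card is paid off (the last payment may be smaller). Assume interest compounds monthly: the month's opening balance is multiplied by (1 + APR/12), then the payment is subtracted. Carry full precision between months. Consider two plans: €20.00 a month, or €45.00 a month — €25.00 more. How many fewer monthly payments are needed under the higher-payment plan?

Monthly rate r = 14.2%/12 = 1.18333% = 0.0118333.
At €20.00/mo: n = ⌈−ln(1 − rB₀/P)/ln(1+r)⌉ = 115 payments (last €7.49); total interest = total paid − €1,250.00 = €1,037.49.
At €45.00/mo: 34 payments (last €39.57); total interest €274.57.
Payments saved = 115 − 34 = 81.

81 fewer payments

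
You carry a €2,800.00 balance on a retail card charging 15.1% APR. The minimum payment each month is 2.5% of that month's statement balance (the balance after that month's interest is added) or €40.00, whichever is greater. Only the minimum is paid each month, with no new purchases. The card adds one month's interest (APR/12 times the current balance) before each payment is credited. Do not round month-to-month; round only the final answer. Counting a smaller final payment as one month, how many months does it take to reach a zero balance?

100 months

Monthly rate r = 15.1%/12 = 1.25833% = 0.0125833.
While 2.5% of the post-interest balance exceeds €40.00, each month B ← (B·(1+r))·(1 − 0.025), i.e. B shrinks by the factor (1+r)·0.975 = 0.98727.
This holds for months 1–45. Entering month 46 the balance is €1,573.08; 2.5% of the post-interest balance is now below €40.00, so the flat €40.00 minimum applies from here.
From month 46 a fixed €40.00 at rate r clears €1,573.08 in 55 more payments. Total: 45 + 55 = 100 months.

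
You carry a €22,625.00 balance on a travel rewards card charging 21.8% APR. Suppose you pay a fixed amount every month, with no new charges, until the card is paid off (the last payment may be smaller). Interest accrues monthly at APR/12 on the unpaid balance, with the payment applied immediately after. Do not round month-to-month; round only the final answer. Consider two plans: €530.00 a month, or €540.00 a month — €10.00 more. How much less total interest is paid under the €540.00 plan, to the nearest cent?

Monthly rate r = 21.8%/12 = 1.81667% = 0.0181667.
At €530.00/mo: n = ⌈−ln(1 − rB₀/P)/ln(1+r)⌉ = 83 payments (last €519.14); total interest = total paid − €22,625.00 = €21,354.14.
At €540.00/mo: 80 payments (last €290.11); total interest €20,325.11.
Interest saved = €21,354.14 − €20,325.11 = €1,029.03.

€1,029.03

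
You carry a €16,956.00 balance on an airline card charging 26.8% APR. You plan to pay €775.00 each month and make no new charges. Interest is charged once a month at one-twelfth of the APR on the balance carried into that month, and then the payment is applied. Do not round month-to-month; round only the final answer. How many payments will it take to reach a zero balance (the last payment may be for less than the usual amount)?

Monthly rate r = 26.8%/12 = 2.23333% = 0.0223333.
Recurrence: B ← B·(1+r) − €775.00.
Month 1: interest €378.68; balance after payment €16,559.68.
Month 2: interest €369.83; balance after payment €16,154.52.
Closed form: n = −ln(1 − rB₀/P)/ln(1+r) = −ln(0.51138)/ln(1.02233) ≈ 30.363, so the balance reaches zero during payment 31.

31 payments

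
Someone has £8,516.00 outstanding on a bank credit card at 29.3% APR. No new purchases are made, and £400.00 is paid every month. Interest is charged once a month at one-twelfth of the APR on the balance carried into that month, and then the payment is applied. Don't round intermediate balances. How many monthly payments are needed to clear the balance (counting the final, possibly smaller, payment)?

Monthly rate r = 29.3%/12 = 2.44167% = 0.0244167.
Recurrence: B ← B·(1+r) − £400.00.
Month 1: interest £207.93; balance after payment £8,323.93.
Month 2: interest £203.24; balance after payment £8,127.18.
Closed form: n = −ln(1 − rB₀/P)/ln(1+r) = −ln(0.48017)/ln(1.02442) ≈ 30.411, so the balance reaches zero during payment 31.

31 months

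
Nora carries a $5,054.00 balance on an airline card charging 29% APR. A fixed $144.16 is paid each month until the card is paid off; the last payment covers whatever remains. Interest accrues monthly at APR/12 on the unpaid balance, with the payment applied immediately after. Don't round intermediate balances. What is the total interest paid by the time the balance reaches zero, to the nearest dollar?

$6,289

Monthly rate r = 29%/12 = 2.41667% = 0.0241667.
Payoff takes n = ⌈−ln(1 − rB₀/P)/ln(1+r)⌉ = ⌈78.683⌉ = 79 payments; the last is $98.86.
Total paid = 78·$144.16 + $98.86 = $11,343.34.
Total interest = total paid − principal = $11,343.34 − $5,054.00 = $6,289.34.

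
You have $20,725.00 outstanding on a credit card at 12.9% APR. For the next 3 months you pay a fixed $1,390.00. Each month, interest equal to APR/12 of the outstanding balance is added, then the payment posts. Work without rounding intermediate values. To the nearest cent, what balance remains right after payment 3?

Monthly rate r = 12.9%/12 = 1.075% = 0.01075.
Each month: B ← B·(1+r) − $1,390.00.
Month 1: interest $222.79; balance after payment $19,557.79.
Month 2: interest $210.25; balance after payment $18,378.04.
Month 3: interest $197.56; balance after payment $17,185.60.

$17,185.60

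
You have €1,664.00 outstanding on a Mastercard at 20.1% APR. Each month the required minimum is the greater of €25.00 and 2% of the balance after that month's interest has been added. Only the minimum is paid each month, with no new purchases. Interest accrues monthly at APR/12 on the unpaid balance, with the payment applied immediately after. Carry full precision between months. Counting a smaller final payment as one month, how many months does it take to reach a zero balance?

189 months

Monthly rate r = 20.1%/12 = 1.675% = 0.01675.
While 2% of the post-interest balance exceeds €25.00, each month B ← (B·(1+r))·(1 − 0.02), i.e. B shrinks by the factor (1+r)·0.98 = 0.99642.
This holds for months 1–85. Entering month 86 the balance is €1,226.24; 2% of the post-interest balance is now below €25.00, so the flat €25.00 minimum applies from here.
From month 86 a fixed €25.00 at rate r clears €1,226.24 in 104 more payments. Total: 85 + 104 = 189 months.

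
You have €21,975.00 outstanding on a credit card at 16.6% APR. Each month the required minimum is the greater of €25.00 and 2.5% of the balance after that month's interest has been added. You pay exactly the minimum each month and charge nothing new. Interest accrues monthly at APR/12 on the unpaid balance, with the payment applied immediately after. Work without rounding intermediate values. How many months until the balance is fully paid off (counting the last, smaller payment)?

Monthly rate r = 16.6%/12 = 1.38333% = 0.0138333.
While 2.5% of the post-interest balance exceeds €25.00, each month B ← (B·(1+r))·(1 − 0.025), i.e. B shrinks by the factor (1+r)·0.975 = 0.98849.
This holds for months 1–269. Entering month 270 the balance is €975.39; 2.5% of the post-interest balance is now below €25.00, so the flat €25.00 minimum applies from here.
From month 270 a fixed €25.00 at rate r clears €975.39 in 57 more payments. Total: 269 + 57 = 326 months.

326 months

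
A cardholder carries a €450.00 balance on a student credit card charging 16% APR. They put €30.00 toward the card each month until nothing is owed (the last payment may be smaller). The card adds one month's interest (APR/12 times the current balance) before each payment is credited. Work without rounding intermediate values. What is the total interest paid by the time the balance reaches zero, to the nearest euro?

€55

Monthly rate r = 16%/12 = 1.33333% = 0.0133333.
Payoff takes n = ⌈−ln(1 − rB₀/P)/ln(1+r)⌉ = ⌈16.847⌉ = 17 payments; the last is €25.44.
Total paid = 16·€30.00 + €25.44 = €505.44.
Total interest = total paid − principal = €505.44 − €450.00 = €55.44.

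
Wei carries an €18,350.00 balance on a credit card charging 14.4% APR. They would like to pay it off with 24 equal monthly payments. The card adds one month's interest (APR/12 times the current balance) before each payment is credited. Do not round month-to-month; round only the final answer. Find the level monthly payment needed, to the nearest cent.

Monthly rate r = 14.4%/12 = 1.2% = 0.012.
Level-payment amortization: P = B₀·r / (1 − (1+r)^(−n)) = 18350.00·0.012 / (1 − 1.012^(−24)).
Denominator 1 − (1+r)^(−24) = 0.24895199.
P = 220.2 / 0.24895199 ≈ 884.51.

€884.51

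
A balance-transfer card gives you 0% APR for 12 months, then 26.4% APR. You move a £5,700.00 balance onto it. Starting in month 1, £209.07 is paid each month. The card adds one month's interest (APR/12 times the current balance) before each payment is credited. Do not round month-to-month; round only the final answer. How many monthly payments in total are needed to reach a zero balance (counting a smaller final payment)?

Promo months 1–12 at r₀ = 0%/12 = 0; months 13+ at r₁ = 26.4%/12 = 0.022.
After month 12 (no interest yet): B = £5,700.00 − 12·£209.07 = £3,191.16.
Then at r₁ with £209.07/mo: n₂ = −ln(1 − r₁·B/P)/ln(1+r₁) ≈ 18.80 → 19 more payments.

31 payments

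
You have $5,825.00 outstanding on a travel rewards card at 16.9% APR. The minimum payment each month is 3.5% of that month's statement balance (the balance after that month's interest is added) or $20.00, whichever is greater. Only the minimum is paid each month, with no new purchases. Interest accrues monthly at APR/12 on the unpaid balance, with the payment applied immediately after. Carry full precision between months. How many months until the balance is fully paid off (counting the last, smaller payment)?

Monthly rate r = 16.9%/12 = 1.40833% = 0.0140833.
While 3.5% of the post-interest balance exceeds $20.00, each month B ← (B·(1+r))·(1 − 0.035), i.e. B shrinks by the factor (1+r)·0.965 = 0.97859.
This holds for months 1–108. Entering month 109 the balance is $562.60; 3.5% of the post-interest balance is now below $20.00, so the flat $20.00 minimum applies from here.
From month 109 a fixed $20.00 at rate r clears $562.60 in 37 more payments. Total: 108 + 37 = 145 months.

145 months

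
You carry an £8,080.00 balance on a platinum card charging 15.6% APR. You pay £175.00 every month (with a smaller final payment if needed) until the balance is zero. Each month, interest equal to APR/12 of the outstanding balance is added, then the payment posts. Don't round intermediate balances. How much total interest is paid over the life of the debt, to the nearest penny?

£4,342.45

Monthly rate r = 15.6%/12 = 1.3% = 0.013.
Payoff takes n = ⌈−ln(1 − rB₀/P)/ln(1+r)⌉ = ⌈70.985⌉ = 71 payments; the last is £172.45.
Total paid = 70·£175.00 + £172.45 = £12,422.45.
Total interest = total paid − principal = £12,422.45 − £8,080.00 = £4,342.45.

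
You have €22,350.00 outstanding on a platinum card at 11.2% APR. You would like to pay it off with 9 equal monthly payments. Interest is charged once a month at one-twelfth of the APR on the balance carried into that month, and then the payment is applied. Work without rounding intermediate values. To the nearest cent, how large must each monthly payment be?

€2,600.66

Monthly rate r = 11.2%/12 = 0.933333% = 0.00933333.
Level-payment amortization: P = B₀·r / (1 − (1+r)^(−n)) = 22350.00·0.00933333 / (1 − 1.00933^(−9)).
Denominator 1 − (1+r)^(−9) = 0.0802104841.
P = 208.6 / 0.0802104841 ≈ 2600.66.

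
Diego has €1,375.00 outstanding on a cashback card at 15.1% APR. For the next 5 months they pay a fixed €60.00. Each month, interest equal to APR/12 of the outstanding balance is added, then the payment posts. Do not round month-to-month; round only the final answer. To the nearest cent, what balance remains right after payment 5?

Monthly rate r = 15.1%/12 = 1.25833% = 0.0125833.
Each month: B ← B·(1+r) − €60.00.
Month 1: interest €17.30; balance after payment €1,332.30.
Month 2: interest €16.76; balance after payment €1,289.07.
Month 3: interest €16.22; balance after payment €1,245.29.
Month 4: interest €15.67; balance after payment €1,200.96.
Month 5: interest €15.11; balance after payment €1,156.07.

€1,156.07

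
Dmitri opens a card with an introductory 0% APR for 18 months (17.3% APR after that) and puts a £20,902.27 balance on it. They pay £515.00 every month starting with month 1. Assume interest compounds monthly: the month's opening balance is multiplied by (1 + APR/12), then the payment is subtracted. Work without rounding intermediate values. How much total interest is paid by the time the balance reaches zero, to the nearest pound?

Promo months 1–18 at r₀ = 0%/12 = 0; months 19+ at r₁ = 17.3%/12 = 0.0144167.
After month 18 (no interest yet): B = £20,902.27 − 18·£515.00 = £11,632.27.
Then at r₁ with £515.00/mo: n₂ = −ln(1 − r₁·B/P)/ln(1+r₁) ≈ 27.52 → 28 more payments.
Total paid = 45·£515.00 + £270.87 = £23,445.87; interest = £23,445.87 − £20,902.27 = £2,543.60.

£2,544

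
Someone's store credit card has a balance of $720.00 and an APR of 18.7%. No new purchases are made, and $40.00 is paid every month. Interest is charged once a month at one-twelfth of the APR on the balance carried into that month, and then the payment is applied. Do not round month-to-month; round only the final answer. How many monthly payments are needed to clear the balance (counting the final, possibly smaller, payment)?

Monthly rate r = 18.7%/12 = 1.55833% = 0.0155833.
Recurrence: B ← B·(1+r) − $40.00.
Month 1: interest $11.22; balance after payment $691.22.
Month 2: interest $10.77; balance after payment $661.99.
Closed form: n = −ln(1 − rB₀/P)/ln(1+r) = −ln(0.7195)/ln(1.01558) ≈ 21.289, so the balance reaches zero during payment 22.

22 months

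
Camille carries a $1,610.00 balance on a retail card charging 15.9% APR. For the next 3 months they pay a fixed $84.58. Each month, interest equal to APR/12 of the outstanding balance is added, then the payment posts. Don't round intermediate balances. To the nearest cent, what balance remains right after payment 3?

Monthly rate r = 15.9%/12 = 1.325% = 0.01325.
Each month: B ← B·(1+r) − $84.58.
Month 1: interest $21.33; balance after payment $1,546.75.
Month 2: interest $20.49; balance after payment $1,482.67.
Month 3: interest $19.65; balance after payment $1,417.73.

$1,417.73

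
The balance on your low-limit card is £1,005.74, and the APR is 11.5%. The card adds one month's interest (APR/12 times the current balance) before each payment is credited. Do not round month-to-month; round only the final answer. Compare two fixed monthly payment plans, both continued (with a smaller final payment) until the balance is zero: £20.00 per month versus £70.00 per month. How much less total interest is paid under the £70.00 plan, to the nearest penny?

£291.66

Monthly rate r = 11.5%/12 = 0.958333% = 0.00958333.
At £20.00/mo: n = ⌈−ln(1 − rB₀/P)/ln(1+r)⌉ = 69 payments (last £18.99); total interest = total paid − £1,005.74 = £373.25.
At £70.00/mo: 16 payments (last £37.33); total interest £81.59.
Interest saved = £373.25 − £81.59 = £291.66.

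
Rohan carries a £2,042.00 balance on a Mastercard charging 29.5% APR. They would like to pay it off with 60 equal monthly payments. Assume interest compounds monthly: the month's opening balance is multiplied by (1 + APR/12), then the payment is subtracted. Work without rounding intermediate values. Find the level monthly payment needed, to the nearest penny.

£65.44

Monthly rate r = 29.5%/12 = 2.45833% = 0.0245833.
Level-payment amortization: P = B₀·r / (1 − (1+r)^(−n)) = 2042.00·0.0245833 / (1 − 1.02458^(−60)).
Denominator 1 − (1+r)^(−60) = 0.767103598.
P = 50.1992 / 0.767103598 ≈ 65.44.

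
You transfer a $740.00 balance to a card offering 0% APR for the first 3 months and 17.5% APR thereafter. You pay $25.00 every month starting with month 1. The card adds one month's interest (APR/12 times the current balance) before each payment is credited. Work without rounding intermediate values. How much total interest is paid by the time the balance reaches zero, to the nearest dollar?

Promo months 1–3 at r₀ = 0%/12 = 0; months 4+ at r₁ = 17.5%/12 = 0.0145833.
After month 3 (no interest yet): B = $740.00 − 3·$25.00 = $665.00.
Then at r₁ with $25.00/mo: n₂ = −ln(1 − r₁·B/P)/ln(1+r₁) ≈ 33.91 → 34 more payments.
Total paid = 36·$25.00 + $22.66 = $922.66; interest = $922.66 − $740.00 = $182.66.

$183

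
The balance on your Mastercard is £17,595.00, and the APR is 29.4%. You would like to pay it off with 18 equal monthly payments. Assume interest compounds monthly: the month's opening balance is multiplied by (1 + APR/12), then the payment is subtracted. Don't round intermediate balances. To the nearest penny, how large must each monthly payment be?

£1,220.57

Monthly rate r = 29.4%/12 = 2.45% = 0.0245.
Level-payment amortization: P = B₀·r / (1 − (1+r)^(−n)) = 17595.00·0.0245 / (1 − 1.0245^(−18)).
Denominator 1 − (1+r)^(−18) = 0.353178167.
P = 431.077 / 0.353178167 ≈ 1220.57.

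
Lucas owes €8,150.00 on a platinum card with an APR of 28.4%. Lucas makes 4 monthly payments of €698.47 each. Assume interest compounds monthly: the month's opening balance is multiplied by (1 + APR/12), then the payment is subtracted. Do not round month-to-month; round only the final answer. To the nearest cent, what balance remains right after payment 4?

€6,054.72

Monthly rate r = 28.4%/12 = 2.36667% = 0.0236667.
Each month: B ← B·(1+r) − €698.47.
Month 1: interest €192.88; balance after payment €7,644.41.
Month 2: interest €180.92; balance after payment €7,126.86.
Month 3: interest €168.67; balance after payment €6,597.06.
Month 4: interest €156.13; balance after payment €6,054.72.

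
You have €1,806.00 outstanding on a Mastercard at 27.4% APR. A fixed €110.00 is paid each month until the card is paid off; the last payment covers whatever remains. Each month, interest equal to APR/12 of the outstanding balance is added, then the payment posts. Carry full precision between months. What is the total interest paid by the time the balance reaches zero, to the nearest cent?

€483.27

Monthly rate r = 27.4%/12 = 2.28333% = 0.0228333.
Payoff takes n = ⌈−ln(1 − rB₀/P)/ln(1+r)⌉ = ⌈20.810⌉ = 21 payments; the last is €89.27.
Total paid = 20·€110.00 + €89.27 = €2,289.27.
Total interest = total paid − principal = €2,289.27 − €1,806.00 = €483.27.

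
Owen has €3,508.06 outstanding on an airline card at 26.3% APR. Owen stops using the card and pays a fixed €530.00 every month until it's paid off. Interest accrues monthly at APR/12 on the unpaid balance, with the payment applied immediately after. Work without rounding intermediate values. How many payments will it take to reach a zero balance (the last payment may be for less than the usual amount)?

Monthly rate r = 26.3%/12 = 2.19167% = 0.0219167.
Recurrence: B ← B·(1+r) − €530.00.
Month 1: interest €76.88; balance after payment €3,054.94.
Month 2: interest €66.95; balance after payment €2,591.90.
Closed form: n = −ln(1 − rB₀/P)/ln(1+r) = −ln(0.85493)/ln(1.02192) ≈ 7.229, so the balance reaches zero during payment 8.

8 payments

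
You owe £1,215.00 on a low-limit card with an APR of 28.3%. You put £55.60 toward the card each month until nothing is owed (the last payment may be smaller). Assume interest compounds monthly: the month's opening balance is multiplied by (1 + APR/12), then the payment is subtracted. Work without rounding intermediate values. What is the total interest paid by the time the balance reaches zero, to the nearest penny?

Monthly rate r = 28.3%/12 = 2.35833% = 0.0235833.
Payoff takes n = ⌈−ln(1 − rB₀/P)/ln(1+r)⌉ = ⌈31.075⌉ = 32 payments; the last is £4.20.
Total paid = 31·£55.60 + £4.20 = £1,727.80.
Total interest = total paid − principal = £1,727.80 − £1,215.00 = £512.80.

£512.80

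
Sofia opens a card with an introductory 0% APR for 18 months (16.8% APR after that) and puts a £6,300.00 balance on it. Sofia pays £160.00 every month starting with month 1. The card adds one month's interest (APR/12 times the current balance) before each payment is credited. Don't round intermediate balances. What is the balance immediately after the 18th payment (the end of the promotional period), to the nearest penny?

£3,420.00

Promo months 1–18 at r₀ = 0%/12 = 0; months 19+ at r₁ = 16.8%/12 = 0.014.
After month 18 (no interest yet): B = £6,300.00 − 18·£160.00 = £3,420.00.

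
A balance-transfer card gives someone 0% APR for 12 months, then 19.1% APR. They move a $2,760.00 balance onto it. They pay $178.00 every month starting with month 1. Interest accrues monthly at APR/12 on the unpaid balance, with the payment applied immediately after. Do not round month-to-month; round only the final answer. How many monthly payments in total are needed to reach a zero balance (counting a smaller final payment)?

16 months

Promo months 1–12 at r₀ = 0%/12 = 0; months 13+ at r₁ = 19.1%/12 = 0.0159167.
After month 12 (no interest yet): B = $2,760.00 − 12·$178.00 = $624.00.
Then at r₁ with $178.00/mo: n₂ = −ln(1 − r₁·B/P)/ln(1+r₁) ≈ 3.64 → 4 more payments.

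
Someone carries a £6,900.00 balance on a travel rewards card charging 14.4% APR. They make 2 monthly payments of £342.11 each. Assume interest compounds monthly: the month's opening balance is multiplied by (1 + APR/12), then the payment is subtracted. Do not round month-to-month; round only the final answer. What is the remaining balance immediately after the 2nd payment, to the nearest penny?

£6,378.27

Monthly rate r = 14.4%/12 = 1.2% = 0.012.
Each month: B ← B·(1+r) − £342.11.
Month 1: interest £82.80; balance after payment £6,640.69.
Month 2: interest £79.69; balance after payment £6,378.27.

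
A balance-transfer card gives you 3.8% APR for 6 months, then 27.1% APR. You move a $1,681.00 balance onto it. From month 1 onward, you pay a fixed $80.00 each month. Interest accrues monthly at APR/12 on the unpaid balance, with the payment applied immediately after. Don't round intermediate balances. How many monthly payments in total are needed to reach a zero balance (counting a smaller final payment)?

Promo months 1–6 at r₀ = 3.8%/12 = 0.00316667; months 7+ at r₁ = 27.1%/12 = 0.0225833.
After month 6: iterate B ← B·(1+r₀) − $80.00 for 6 months → $1,229.38.
Then at r₁ with $80.00/mo: n₂ = −ln(1 − r₁·B/P)/ln(1+r₁) ≈ 19.09 → 20 more payments.

26 months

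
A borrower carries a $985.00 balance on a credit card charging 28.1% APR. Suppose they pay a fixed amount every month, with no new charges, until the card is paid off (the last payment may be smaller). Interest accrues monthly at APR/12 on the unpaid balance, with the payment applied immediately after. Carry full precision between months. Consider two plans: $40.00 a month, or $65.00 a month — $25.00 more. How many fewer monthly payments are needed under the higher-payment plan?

Monthly rate r = 28.1%/12 = 2.34167% = 0.0234167.
At $40.00/mo: n = ⌈−ln(1 − rB₀/P)/ln(1+r)⌉ = 38 payments (last $5.40); total interest = total paid − $985.00 = $500.40.
At $65.00/mo: 19 payments (last $60.80); total interest $245.80.
Payments saved = 38 − 19 = 19.

19 fewer payments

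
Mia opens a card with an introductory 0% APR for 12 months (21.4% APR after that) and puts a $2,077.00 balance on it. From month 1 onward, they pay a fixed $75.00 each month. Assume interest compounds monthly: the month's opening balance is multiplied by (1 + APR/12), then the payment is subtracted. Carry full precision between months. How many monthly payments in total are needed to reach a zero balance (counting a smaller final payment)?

Promo months 1–12 at r₀ = 0%/12 = 0; months 13+ at r₁ = 21.4%/12 = 0.0178333.
After month 12 (no interest yet): B = $2,077.00 − 12·$75.00 = $1,177.00.
Then at r₁ with $75.00/mo: n₂ = −ln(1 − r₁·B/P)/ln(1+r₁) ≈ 18.57 → 19 more payments.

31 months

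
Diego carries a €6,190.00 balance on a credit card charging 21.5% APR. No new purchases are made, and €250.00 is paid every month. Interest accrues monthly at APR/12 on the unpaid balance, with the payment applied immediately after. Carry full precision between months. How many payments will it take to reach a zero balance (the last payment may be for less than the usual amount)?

Monthly rate r = 21.5%/12 = 1.79167% = 0.0179167.
Recurrence: B ← B·(1+r) − €250.00.
Month 1: interest €110.90; balance after payment €6,050.90.
Month 2: interest €108.41; balance after payment €5,909.32.
Closed form: n = −ln(1 − rB₀/P)/ln(1+r) = −ln(0.55638)/ln(1.01792) ≈ 33.016, so the balance reaches zero during payment 34.

34 payments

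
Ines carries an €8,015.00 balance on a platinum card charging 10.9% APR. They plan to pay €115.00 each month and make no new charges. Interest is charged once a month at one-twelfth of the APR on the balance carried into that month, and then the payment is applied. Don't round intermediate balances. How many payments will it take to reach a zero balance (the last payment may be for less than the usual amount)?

111 payments

Monthly rate r = 10.9%/12 = 0.908333% = 0.00908333.
Recurrence: B ← B·(1+r) − €115.00.
Month 1: interest €72.80; balance after payment €7,972.80.
Month 2: interest €72.42; balance after payment €7,930.22.
Closed form: n = −ln(1 − rB₀/P)/ln(1+r) = −ln(0.36693)/ln(1.00908) ≈ 110.876, so the balance reaches zero during payment 111.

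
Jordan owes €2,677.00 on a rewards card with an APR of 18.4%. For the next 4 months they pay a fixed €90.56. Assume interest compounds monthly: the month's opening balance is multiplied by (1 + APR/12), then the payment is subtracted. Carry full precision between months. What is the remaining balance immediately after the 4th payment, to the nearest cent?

€2,474.35

Monthly rate r = 18.4%/12 = 1.53333% = 0.0153333.
Each month: B ← B·(1+r) − €90.56.
Month 1: interest €41.05; balance after payment €2,627.49.
Month 2: interest €40.29; balance after payment €2,577.22.
Month 3: interest €39.52; balance after payment €2,526.17.
Month 4: interest €38.73; balance after payment €2,474.35.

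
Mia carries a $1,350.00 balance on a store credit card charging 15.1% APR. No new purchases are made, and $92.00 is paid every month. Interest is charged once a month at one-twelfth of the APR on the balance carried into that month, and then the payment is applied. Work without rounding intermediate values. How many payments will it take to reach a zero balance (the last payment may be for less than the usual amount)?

17 months

Monthly rate r = 15.1%/12 = 1.25833% = 0.0125833.
Recurrence: B ← B·(1+r) − $92.00.
Month 1: interest $16.99; balance after payment $1,274.99.
Month 2: interest $16.04; balance after payment $1,199.03.
Closed form: n = −ln(1 − rB₀/P)/ln(1+r) = −ln(0.81535)/ln(1.01258) ≈ 16.324, so the balance reaches zero during payment 17.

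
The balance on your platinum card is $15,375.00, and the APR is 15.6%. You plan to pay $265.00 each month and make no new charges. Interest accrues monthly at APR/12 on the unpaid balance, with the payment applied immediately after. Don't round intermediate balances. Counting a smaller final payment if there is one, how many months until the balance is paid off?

Monthly rate r = 15.6%/12 = 1.3% = 0.013.
Recurrence: B ← B·(1+r) − $265.00.
Month 1: interest $199.88; balance after payment $15,309.88.
Month 2: interest $199.03; balance after payment $15,243.90.
Closed form: n = −ln(1 − rB₀/P)/ln(1+r) = −ln(0.24575)/ln(1.013) ≈ 108.656, so the balance reaches zero during payment 109.

109 months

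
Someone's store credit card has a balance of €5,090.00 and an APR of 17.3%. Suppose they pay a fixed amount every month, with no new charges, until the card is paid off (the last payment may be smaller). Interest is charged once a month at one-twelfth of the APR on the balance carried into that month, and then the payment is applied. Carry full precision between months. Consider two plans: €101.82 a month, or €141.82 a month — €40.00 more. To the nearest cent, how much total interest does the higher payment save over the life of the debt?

€1,853.67

Monthly rate r = 17.3%/12 = 1.44167% = 0.0144167.
At €101.82/mo: n = ⌈−ln(1 − rB₀/P)/ln(1+r)⌉ = 90 payments (last €10.86); total interest = total paid − €5,090.00 = €3,982.84.
At €141.82/mo: 51 payments (last €128.17); total interest €2,129.17.
Interest saved = €3,982.84 − €2,129.17 = €1,853.67.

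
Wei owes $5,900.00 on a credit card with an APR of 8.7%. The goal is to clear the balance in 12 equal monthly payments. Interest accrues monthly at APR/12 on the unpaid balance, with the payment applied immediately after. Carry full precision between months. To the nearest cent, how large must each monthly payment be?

$515.14

Monthly rate r = 8.7%/12 = 0.725% = 0.00725.
Level-payment amortization: P = B₀·r / (1 − (1+r)^(−n)) = 5900.00·0.00725 / (1 − 1.00725^(−12)).
Denominator 1 − (1+r)^(−12) = 0.0830351519.
P = 42.775 / 0.0830351519 ≈ 515.14.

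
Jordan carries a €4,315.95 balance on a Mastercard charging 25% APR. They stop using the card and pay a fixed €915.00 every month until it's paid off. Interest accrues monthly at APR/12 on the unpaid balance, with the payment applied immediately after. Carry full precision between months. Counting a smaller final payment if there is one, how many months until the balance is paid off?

Monthly rate r = 25%/12 = 2.08333% = 0.0208333.
Recurrence: B ← B·(1+r) − €915.00.
Month 1: interest €89.92; balance after payment €3,490.87.
Month 2: interest €72.73; balance after payment €2,648.59.
Month 3: interest €55.18; balance after payment €1,788.77.
Month 4: interest €37.27; balance after payment €911.04.
Month 5: interest €18.98; balance after payment €15.02.
Month 6: interest €0.31; balance after payment €0.00.

6 payments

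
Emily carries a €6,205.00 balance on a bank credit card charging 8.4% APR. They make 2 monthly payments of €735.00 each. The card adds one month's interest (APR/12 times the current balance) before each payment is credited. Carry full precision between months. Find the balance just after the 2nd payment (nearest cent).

Monthly rate r = 8.4%/12 = 0.7% = 0.007.
Each month: B ← B·(1+r) − €735.00.
Month 1: interest €43.44; balance after payment €5,513.44.
Month 2: interest €38.59; balance after payment €4,817.03.

€4,817.03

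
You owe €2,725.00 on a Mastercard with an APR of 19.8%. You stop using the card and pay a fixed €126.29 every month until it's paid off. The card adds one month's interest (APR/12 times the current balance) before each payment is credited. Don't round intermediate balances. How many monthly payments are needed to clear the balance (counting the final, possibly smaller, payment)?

Monthly rate r = 19.8%/12 = 1.65% = 0.0165.
Recurrence: B ← B·(1+r) − €126.29.
Month 1: interest €44.96; balance after payment €2,643.67.
Month 2: interest €43.62; balance after payment €2,561.00.
Closed form: n = −ln(1 − rB₀/P)/ln(1+r) = −ln(0.64397)/ln(1.0165) ≈ 26.892, so the balance reaches zero during payment 27.

27 months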